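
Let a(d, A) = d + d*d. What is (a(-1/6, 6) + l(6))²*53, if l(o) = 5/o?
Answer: 33125/1296 ≈ 25.559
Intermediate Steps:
a(d, A) = d + d²
(a(-1/6, 6) + l(6))²*53 = ((-1/6)*(1 - 1/6) + 5/6)²*53 = ((-1*⅙)*(1 - 1*⅙) + 5*(⅙))²*53 = (-(1 - ⅙)/6 + ⅚)²*53 = (-⅙*⅚ + ⅚)²*53 = (-5/36 + ⅚)²*53 = (25/36)²*53 = (625/1296)*53 = 33125/1296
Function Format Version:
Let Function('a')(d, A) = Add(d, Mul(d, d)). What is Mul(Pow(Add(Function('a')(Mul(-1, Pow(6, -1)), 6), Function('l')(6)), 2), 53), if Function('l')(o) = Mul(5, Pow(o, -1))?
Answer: Rational(33125, 1296) ≈ 25.559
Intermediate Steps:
Function('a')(d, A) = Add(d, Pow(d, 2))
Mul(Pow(Add(Function('a')(Mul(-1, Pow(6, -1)), 6), Function('l')(6)), 2), 53) = Mul(Pow(Add(Mul(Mul(-1, Pow(6, -1)), Add(1, Mul(-1, Pow(6, -1)))), Mul(5, Pow(6, -1))), 2), 53) = Mul(Pow(Add(Mul(Mul(-1, Rational(1, 6)), Add(1, Mul(-1, Rational(1, 6)))), Mul(5, Rational(1, 6))), 2), 53) = Mul(Pow(Add(Mul(Rational(-1, 6), Add(1, Rational(-1, 6))), Rational(5, 6)), 2), 53) = Mul(Pow(Add(Mul(Rational(-1, 6), Rational(5, 6)), Rational(5, 6)), 2), 53) = Mul(Pow(Add(Rational(-5, 36), Rational(5, 6)), 2), 53) = Mul(Pow(Rational(25, 36), 2), 53) = Mul(Rational(625, 1296), 53) = Rational(33125, 1296)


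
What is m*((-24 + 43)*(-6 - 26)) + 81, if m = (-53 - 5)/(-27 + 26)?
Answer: -35183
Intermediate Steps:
m = 58 (m = -58/(-1) = -58*(-1) = 58)
m*((-24 + 43)*(-6 - 26)) + 81 = 58*((-24 + 43)*(-6 - 26)) + 81 = 58*(19*(-32)) + 81 = 58*(-608) + 81 = -35264 + 81 = -35183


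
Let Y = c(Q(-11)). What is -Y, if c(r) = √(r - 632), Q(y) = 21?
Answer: -I*√611 ≈ -24.718*I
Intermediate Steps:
c(r) = √(-632 + r)
Y = I*√611 (Y = √(-632 + 21) = √(-611) = I*√611 ≈ 24.718*I)
-Y = -I*√611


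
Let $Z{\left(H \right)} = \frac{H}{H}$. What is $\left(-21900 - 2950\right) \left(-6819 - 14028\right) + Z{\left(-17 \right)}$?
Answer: $518047951$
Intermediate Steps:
$Z{\left(H \right)} = 1$
$\left(-21900 - 2950\right) \left(-6819 - 14028\right) + Z{\left(-17 \right)} = \left(-21900 - 2950\right) \left(-6819 - 14028\right) + 1 = \left(-24850\right) \left(-20847\right) + 1 = 518047950 + 1 = 518047951$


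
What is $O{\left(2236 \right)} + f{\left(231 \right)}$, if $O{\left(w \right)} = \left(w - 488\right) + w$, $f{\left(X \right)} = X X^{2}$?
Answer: $12330375$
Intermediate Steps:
$f{\left(X \right)} = X^{3}$
$O{\left(w \right)} = -488 + 2 w$ ($O{\left(w \right)} = \left(-488 + w\right) + w = -488 + 2 w$)
$O{\left(2236 \right)} + f{\left(231 \right)} = \left(-488 + 2 \cdot 2236\right) + 231^{3} = \left(-488 + 4472\right) + 12326391 = 3984 + 12326391 = 12330375$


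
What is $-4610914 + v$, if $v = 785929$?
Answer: $-3824985$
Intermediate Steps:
$-4610914 + v = -4610914 + 785929 = -3824985$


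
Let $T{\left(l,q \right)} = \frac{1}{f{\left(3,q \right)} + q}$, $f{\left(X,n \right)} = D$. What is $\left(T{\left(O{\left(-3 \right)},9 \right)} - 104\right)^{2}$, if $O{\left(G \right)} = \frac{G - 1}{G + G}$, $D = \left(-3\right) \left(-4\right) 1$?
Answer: $\frac{4765489}{441} \approx 10806.0$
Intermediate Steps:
$D = 12$ ($D = 12 \cdot 1 = 12$)
$O{\left(G \right)} = \frac{-1 + G}{2 G}$
$f{\left(X,n \right)} = 12$
$T{\left(l,q \right)} = \frac{1}{12 + q}$
$\left(T{\left(O{\left(-3 \right)},9 \right)} - 104\right)^{2} = \left(\frac{1}{12 + 9} - 104\right)^{2} = \left(\frac{1}{21} - 104\right)^{2} = \left(- \frac{2183}{21}\right)^{2} = \frac{4765489}{441}$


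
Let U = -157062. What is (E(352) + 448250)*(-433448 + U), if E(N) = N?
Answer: -264903967020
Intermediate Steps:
(E(352) + 448250)*(-433448 + U) = (352 + 448250)*(-433448 - 157062) = 448602*(-590510) = -264903967020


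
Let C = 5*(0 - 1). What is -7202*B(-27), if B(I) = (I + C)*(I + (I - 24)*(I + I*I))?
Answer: -8257294656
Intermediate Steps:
C = -5 (C = 5*(-1) = -5)
B(I) = (-5 + I)*(I + (-24 + I)*(I + I²)) (B(I) = (I - 5)*(I + (I - 24)*(I + I*I)) = (-5 + I)*(I + (-24 + I)*(I + I²)))
-7202*B(-27) = -(-194454)*(115 + (-27)³ - 28*(-27)² + 92*(-27)) = -(-194454)*(115 - 19683 - 28*729 - 2484) = -(-194454)*(115 - 19683 - 20412 - 2484) = -(-194454)*(-42464) = -7202*1146528 = -8257294656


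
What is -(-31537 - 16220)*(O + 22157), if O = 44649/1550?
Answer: 1642267668243/1550 ≈ 1.0595e+9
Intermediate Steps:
O = 44649/1550 (O = 44649*(1/1550) = 44649/1550 ≈ 28.806)
-(-31537 - 16220)*(O + 22157) = -(-31537 - 16220)*(44649/1550 + 22157) = -(-47757)*34387999/1550 = -1*(-1642267668243/1550) = 1642267668243/1550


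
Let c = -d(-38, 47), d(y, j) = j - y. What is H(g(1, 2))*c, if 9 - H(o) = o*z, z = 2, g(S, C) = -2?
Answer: -1105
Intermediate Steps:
H(o) = 9 - 2*o (H(o) = 9 - o*2 = 9 - 2*o)
c = -85 (c = -(47 - 1*(-38)) = -(47 + 38) = -1*85 = -85)
H(g(1, 2))*c = (9 - 2*(-2))*(-85) = (9 + 4)*(-85) = 13*(-85) = -1105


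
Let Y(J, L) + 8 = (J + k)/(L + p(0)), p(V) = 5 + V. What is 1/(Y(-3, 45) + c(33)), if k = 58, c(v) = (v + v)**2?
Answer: 10/43491 ≈ 0.00022993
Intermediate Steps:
c(v) = 4*v**2 (c(v) = (2*v)**2 = 4*v**2)
Y(J, L) = -8 + (58 + J)/(5 + L) (Y(J, L) = -8 + (J + 58)/(L + (5 + 0)) = -8 + (58 + J)/(L + 5) = -8 + (58 + J)/(5 + L))
1/(Y(-3, 45) + c(33)) = 1/((18 - 3 - 8*45)/(5 + 45) + 4*33**2) = 1/((18 - 3 - 360)/50 + 4*1089) = 1/((1/50)*(-345) + 4356) = 1/(-69/10 + 4356) = 1/(43491/10) = 10/43491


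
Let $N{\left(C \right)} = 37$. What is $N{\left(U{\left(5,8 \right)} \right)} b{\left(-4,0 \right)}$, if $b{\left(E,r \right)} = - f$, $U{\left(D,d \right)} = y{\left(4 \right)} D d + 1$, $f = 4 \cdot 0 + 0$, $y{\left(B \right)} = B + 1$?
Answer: $0$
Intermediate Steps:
$y{\left(B \right)} = 1 + B$
$f = 0$ ($f = 0 + 0 = 0$)
$U{\left(D,d \right)} = 1 + 5 D d$ ($U{\left(D,d \right)} = \left(1 + 4\right) D d + 1 = 5 D d + 1 = 1 + 5 D d$)
$b{\left(E,r \right)} = 0$ ($b{\left(E,r \right)} = \left(-1\right) 0 = 0$)
$N{\left(U{\left(5,8 \right)} \right)} b{\left(-4,0 \right)} = 37 \cdot 0 = 0$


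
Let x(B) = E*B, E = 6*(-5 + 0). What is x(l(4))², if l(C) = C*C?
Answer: 230400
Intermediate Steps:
l(C) = C²
E = -30 (E = 6*(-5) = -30)
x(B) = -30*B
x(l(4))² = (-30*4²)² = (-30*16)² = (-480)² = 230400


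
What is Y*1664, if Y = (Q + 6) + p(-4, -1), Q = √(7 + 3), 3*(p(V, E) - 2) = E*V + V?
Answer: 13312 + 1664*√10 ≈ 18574.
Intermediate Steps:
p(V, E) = 2 + V/3 + E*V/3 (p(V, E) = 2 + (E*V + V)/3 = 2 + (V + E*V)/3 = 2 + (V/3 + E*V/3) = 2 + V/3 + E*V/3)
Q = √10 ≈ 3.1623
Y = 8 + √10 (Y = (√10 + 6) + (2 + (⅓)*(-4) + (⅓)*(-1)*(-4)) = (6 + √10) + (2 - 4/3 + 4/3) = (6 + √10) + 2 = 8 + √10 ≈ 11.162)
Y*1664 = (8 + √10)*1664 = 13312 + 1664*√10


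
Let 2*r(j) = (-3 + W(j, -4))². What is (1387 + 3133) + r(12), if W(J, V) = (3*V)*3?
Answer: 10561/2 ≈ 5280.5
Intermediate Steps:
W(J, V) = 9*V
r(j) = 1521/2 (r(j) = (-3 + 9*(-4))²/2 = (-3 - 36)²/2 = (½)*(-39)² = (½)*1521 = 1521/2)
(1387 + 3133) + r(12) = (1387 + 3133) + 1521/2 = 4520 + 1521/2 = 10561/2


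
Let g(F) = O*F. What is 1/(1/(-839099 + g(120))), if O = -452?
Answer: -893339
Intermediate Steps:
g(F) = -452*F
1/(1/(-839099 + g(120))) = 1/(1/(-839099 - 452*120)) = 1/(1/(-839099 - 54240)) = 1/(1/(-893339)) = 1/(-1/893339) = -893339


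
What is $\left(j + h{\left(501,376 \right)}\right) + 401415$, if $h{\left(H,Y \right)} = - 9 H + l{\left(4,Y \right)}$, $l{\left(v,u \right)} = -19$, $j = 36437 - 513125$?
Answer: $-79801$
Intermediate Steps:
$j = -476688$ ($j = 36437 - 513125 = -476688$)
$h{\left(H,Y \right)} = -19 - 9 H$ ($h{\left(H,Y \right)} = - 9 H - 19 = -19 - 9 H$)
$\left(j + h{\left(501,376 \right)}\right) + 401415 = \left(-476688 - 4528\right) + 401415 = -481216 + 401415 = -79801$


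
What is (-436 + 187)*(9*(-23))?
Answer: 51543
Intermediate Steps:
(-436 + 187)*(9*(-23)) = -249*(-207) = 51543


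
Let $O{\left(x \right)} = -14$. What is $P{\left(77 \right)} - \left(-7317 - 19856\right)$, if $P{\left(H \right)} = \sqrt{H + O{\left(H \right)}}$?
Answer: $27173 + 3 \sqrt{7} \approx 27181.0$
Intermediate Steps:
$P{\left(H \right)} = \sqrt{-14 + H}$ ($P{\left(H \right)} = \sqrt{H - 14} = \sqrt{-14 + H}$)
$P{\left(77 \right)} - \left(-7317 - 19856\right) = \sqrt{-14 + 77} - \left(-7317 - 19856\right) = \sqrt{63} - -27173 = 3 \sqrt{7} + 27173 = 27173 + 3 \sqrt{7}$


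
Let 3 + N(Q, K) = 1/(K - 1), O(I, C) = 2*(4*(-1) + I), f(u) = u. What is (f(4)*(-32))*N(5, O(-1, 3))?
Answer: 4352/11 ≈ 395.64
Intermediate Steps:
O(I, C) = -8 + 2*I (O(I, C) = 2*(-4 + I) = -8 + 2*I)
N(Q, K) = -3 + 1/(-1 + K) (N(Q, K) = -3 + 1/(K - 1) = -3 + 1/(-1 + K))
(f(4)*(-32))*N(5, O(-1, 3)) = (4*(-32))*((4 - 3*(-8 + 2*(-1)))/(-1 + (-8 + 2*(-1)))) = -128*(4 - 3*(-8 - 2))/(-1 + (-8 - 2)) = -128*(4 - 3*(-10))/(-1 - 10) = -128*(4 + 30)/(-11) = -(-128)*34/11 = -128*(-34/11) = 4352/11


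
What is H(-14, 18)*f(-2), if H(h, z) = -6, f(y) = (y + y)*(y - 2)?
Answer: -96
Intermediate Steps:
f(y) = 2*y*(-2 + y) (f(y) = (2*y)*(-2 + y) = 2*y*(-2 + y))
H(-14, 18)*f(-2) = -12*(-2)*(-2 - 2) = -12*(-2)*(-4) = -6*16 = -96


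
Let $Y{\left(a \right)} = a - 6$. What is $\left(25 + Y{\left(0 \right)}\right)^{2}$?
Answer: $361$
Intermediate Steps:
$Y{\left(a \right)} = -6 + a$
$\left(25 + Y{\left(0 \right)}\right)^{2} = \left(25 + \left(-6 + 0\right)\right)^{2} = \left(25 - 6\right)^{2} = 19^{2} = 361$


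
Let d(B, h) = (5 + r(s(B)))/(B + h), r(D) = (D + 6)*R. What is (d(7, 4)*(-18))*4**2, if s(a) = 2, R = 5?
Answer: -12960/11 ≈ -1178.2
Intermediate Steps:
r(D) = 30 + 5*D (r(D) = (D + 6)*5 = (6 + D)*5 = 30 + 5*D)
d(B, h) = 45/(B + h) (d(B, h) = (5 + (30 + 5*2))/(B + h) = (5 + (30 + 10))/(B + h) = (5 + 40)/(B + h) = 45/(B + h))
(d(7, 4)*(-18))*4**2 = ((45/(7 + 4))*(-18))*4**2 = ((45/11)*(-18))*16 = -810/11*16 = -12960/11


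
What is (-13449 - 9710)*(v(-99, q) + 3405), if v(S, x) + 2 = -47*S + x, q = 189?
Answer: -190945955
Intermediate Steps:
v(S, x) = -2 + x - 47*S (v(S, x) = -2 + (-47*S + x) = -2 + (x - 47*S) = -2 + x - 47*S)
(-13449 - 9710)*(v(-99, q) + 3405) = (-13449 - 9710)*((-2 + 189 - 47*(-99)) + 3405) = -23159*((-2 + 189 + 4653) + 3405) = -23159*(4840 + 3405) = -23159*8245 = -190945955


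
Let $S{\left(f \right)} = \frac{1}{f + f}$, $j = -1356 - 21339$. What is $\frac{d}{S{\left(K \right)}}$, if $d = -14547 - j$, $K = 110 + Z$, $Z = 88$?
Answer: $3226608$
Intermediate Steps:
$j = -22695$ ($j = -1356 - 21339 = -22695$)
$K = 198$ ($K = 110 + 88 = 198$)
$S{\left(f \right)} = \frac{1}{2 f}$
$d = 8148$ ($d = -14547 - -22695 = -14547 + 22695 = 8148$)
$\frac{d}{S{\left(K \right)}} = \frac{8148}{\frac{1}{2} \cdot \frac{1}{198}} = 8148 \frac{1}{\frac{1}{396}} = 8148 \cdot 396 = 3226608$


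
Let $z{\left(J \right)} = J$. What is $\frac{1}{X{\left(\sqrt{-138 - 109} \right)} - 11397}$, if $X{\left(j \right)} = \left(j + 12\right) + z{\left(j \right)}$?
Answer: $- \frac{11385}{129619213} - \frac{2 i \sqrt{247}}{129619213} \approx -8.7834 \cdot 10^{-5} - 2.425 \cdot 10^{-7} i$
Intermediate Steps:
$X{\left(j \right)} = 12 + 2 j$ ($X{\left(j \right)} = \left(j + 12\right) + j = \left(12 + j\right) + j = 12 + 2 j$)
$\frac{1}{X{\left(\sqrt{-138 - 109} \right)} - 11397} = \frac{1}{\left(12 + 2 \sqrt{-138 - 109}\right) - 11397} = \frac{1}{\left(12 + 2 \sqrt{-247}\right) - 11397} = \frac{1}{\left(12 + 2 i \sqrt{247}\right) - 11397} = \frac{1}{-11385 + 2 i \sqrt{247}}$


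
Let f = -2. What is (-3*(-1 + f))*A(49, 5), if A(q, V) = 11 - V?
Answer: 54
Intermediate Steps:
(-3*(-1 + f))*A(49, 5) = (-3*(-1 - 2))*(11 - 1*5) = (-3*(-3))*(11 - 5) = 9*6 = 54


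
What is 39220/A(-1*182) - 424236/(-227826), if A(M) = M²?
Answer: 957822041/314437851 ≈ 3.0461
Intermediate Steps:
39220/A(-1*182) - 424236/(-227826) = 39220/((-1*182)²) - 424236/(-227826) = 39220/((-182)²) - 424236*(-1/227826) = 39220/33124 + 70706/37971 = 39220*(1/33124) + 70706/37971 = 9805/8281 + 70706/37971 = 957822041/314437851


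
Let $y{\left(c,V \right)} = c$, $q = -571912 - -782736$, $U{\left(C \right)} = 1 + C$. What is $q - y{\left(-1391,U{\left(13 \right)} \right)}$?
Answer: $212215$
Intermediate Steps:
$q = 210824$ ($q = -571912 + 782736 = 210824$)
$q - y{\left(-1391,U{\left(13 \right)} \right)} = 210824 - -1391 = 210824 + 1391 = 212215$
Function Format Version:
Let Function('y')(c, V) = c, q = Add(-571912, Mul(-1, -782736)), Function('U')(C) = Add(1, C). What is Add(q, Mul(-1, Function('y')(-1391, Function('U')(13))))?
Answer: 212215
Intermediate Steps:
q = 210824 (q = Add(-571912, 782736) = 210824)
Add(q, Mul(-1, Function('y')(-1391, Function('U')(13)))) = Add(210824, Mul(-1, -1391)) = Add(210824, 1391) = 212215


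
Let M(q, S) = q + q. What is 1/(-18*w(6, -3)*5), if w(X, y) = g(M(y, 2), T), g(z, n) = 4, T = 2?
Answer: -1/360 ≈ -0.0027778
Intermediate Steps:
M(q, S) = 2*q
w(X, y) = 4
1/(-18*w(6, -3)*5) = 1/(-18*4*5) = 1/(-72*5) = 1/(-360) = -1/360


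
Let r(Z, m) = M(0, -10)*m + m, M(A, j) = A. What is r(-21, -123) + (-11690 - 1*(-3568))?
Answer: -8245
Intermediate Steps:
r(Z, m) = m (r(Z, m) = 0*m + m = 0 + m = m)
r(-21, -123) + (-11690 - 1*(-3568)) = -123 + (-11690 - 1*(-3568)) = -123 + (-11690 + 3568) = -123 - 8122 = -8245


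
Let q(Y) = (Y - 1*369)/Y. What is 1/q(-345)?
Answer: 115/238 ≈ 0.48319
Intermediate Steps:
q(Y) = (-369 + Y)/Y (q(Y) = (Y - 369)/Y = (-369 + Y)/Y)
1/q(-345) = 1/((-369 - 345)/(-345)) = 1/(-1/345*(-714)) = 1/(238/115) = 115/238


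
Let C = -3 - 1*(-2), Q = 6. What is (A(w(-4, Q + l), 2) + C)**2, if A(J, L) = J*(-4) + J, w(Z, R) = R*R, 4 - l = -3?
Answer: 258064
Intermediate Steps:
l = 7 (l = 4 - 1*(-3) = 4 + 3 = 7)
C = -1 (C = -3 + 2 = -1)
w(Z, R) = R**2
A(J, L) = -3*J (A(J, L) = -4*J + J = -3*J)
(A(w(-4, Q + l), 2) + C)**2 = (-3*(6 + 7)**2 - 1)**2 = (-3*13**2 - 1)**2 = (-3*169 - 1)**2 = (-507 - 1)**2 = (-508)**2 = 258064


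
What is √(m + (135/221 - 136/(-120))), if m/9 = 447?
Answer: √44228819505/3315 ≈ 63.441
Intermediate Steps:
m = 4023 (m = 9*447 = 4023)
√(m + (135/221 - 136/(-120))) = √(4023 + (135/221 - 136/(-120))) = √(4023 + (135*(1/221) - 136*(-1/120))) = √(4023 + (135/221 + 17/15)) = √(4023 + 5782/3315) = √(13342027/3315) = √44228819505/3315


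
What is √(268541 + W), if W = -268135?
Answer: √406 ≈ 20.149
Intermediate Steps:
√(268541 + W) = √(268541 - 268135) = √406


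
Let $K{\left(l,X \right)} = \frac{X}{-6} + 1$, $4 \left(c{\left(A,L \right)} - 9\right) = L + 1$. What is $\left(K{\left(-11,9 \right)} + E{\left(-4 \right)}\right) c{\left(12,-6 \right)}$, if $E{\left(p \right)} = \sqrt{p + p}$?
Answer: $- \frac{31}{8} + \frac{31 i \sqrt{2}}{2} \approx -3.875 + 21.92 i$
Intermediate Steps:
$E{\left(p \right)} = \sqrt{2} \sqrt{p}$ ($E{\left(p \right)} = \sqrt{2 p} = \sqrt{2} \sqrt{p}$)
$c{\left(A,L \right)} = \frac{37}{4} + \frac{L}{4}$ ($c{\left(A,L \right)} = 9 + \frac{L + 1}{4} = 9 + \frac{1 + L}{4} = 9 + \left(\frac{1}{4} + \frac{L}{4}\right) = \frac{37}{4} + \frac{L}{4}$)
$K{\left(l,X \right)} = 1 - \frac{X}{6}$ ($K{\left(l,X \right)} = X \left(- \frac{1}{6}\right) + 1 = - \frac{X}{6} + 1 = 1 - \frac{X}{6}$)
$\left(K{\left(-11,9 \right)} + E{\left(-4 \right)}\right) c{\left(12,-6 \right)} = \left(\left(1 - \frac{3}{2}\right) + \sqrt{2} \sqrt{-4}\right) \left(\frac{37}{4} + \frac{1}{4} \left(-6\right)\right) = \left(\left(1 - \frac{3}{2}\right) + \sqrt{2} \cdot 2 i\right) \left(\frac{37}{4} - \frac{3}{2}\right) = \left(- \frac{1}{2} + 2 i \sqrt{2}\right) \frac{31}{4} = - \frac{31}{8} + \frac{31 i \sqrt{2}}{2}$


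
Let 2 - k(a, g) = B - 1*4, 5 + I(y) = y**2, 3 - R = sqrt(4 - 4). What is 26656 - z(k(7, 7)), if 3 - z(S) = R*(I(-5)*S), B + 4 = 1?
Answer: 27193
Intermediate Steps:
B = -3 (B = -4 + 1 = -3)
R = 3 (R = 3 - sqrt(4 - 4) = 3 - sqrt(0) = 3 - 1*0 = 3 + 0 = 3)
I(y) = -5 + y**2
k(a, g) = 9 (k(a, g) = 2 - (-3 - 1*4) = 2 - (-3 - 4) = 2 - 1*(-7) = 2 + 7 = 9)
z(S) = 3 - 60*S (z(S) = 3 - 3*(-5 + (-5)**2)*S = 3 - 3*(-5 + 25)*S = 3 - 3*20*S = 3 - 60*S)
26656 - z(k(7, 7)) = 26656 - (3 - 60*9) = 26656 - (3 - 540) = 26656 - 1*(-537) = 26656 + 537 = 27193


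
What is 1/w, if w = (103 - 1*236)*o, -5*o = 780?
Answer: 1/20748 ≈ 4.8197e-5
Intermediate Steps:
o = -156 (o = -1/5*780 = -156)
w = 20748 (w = (103 - 1*236)*(-156) = (103 - 236)*(-156) = -133*(-156) = 20748)
1/w = 1/20748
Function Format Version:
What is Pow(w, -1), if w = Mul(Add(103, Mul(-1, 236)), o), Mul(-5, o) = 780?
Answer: Rational(1, 20748) ≈ 4.8197e-5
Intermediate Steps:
o = -156 (o = Mul(Rational(-1, 5), 780) = -156)
w = 20748 (w = Mul(Add(103, Mul(-1, 236)), -156) = Mul(Add(103, -236), -156) = Mul(-133, -156) = 20748)
Pow(w, -1) = Pow(20748, -1) = Rational(1, 20748)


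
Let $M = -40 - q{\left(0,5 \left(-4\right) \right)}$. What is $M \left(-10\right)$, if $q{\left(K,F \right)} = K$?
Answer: $400$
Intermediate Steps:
$M = -40$ ($M = -40 - 0 = -40 + 0 = -40$)
$M \left(-10\right) = \left(-40\right) \left(-10\right) = 400$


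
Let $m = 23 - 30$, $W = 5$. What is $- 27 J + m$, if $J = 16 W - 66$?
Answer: $-385$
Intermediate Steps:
$m = -7$ ($m = 23 - 30 = -7$)
$J = 14$ ($J = 16 \cdot 5 - 66 = 80 - 66 = 14$)
$- 27 J + m = \left(-27\right) 14 - 7 = -378 - 7 = -385$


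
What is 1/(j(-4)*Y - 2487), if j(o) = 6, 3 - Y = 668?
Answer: -1/6477 ≈ -0.00015439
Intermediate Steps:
Y = -665 (Y = 3 - 1*668 = 3 - 668 = -665)
1/(j(-4)*Y - 2487) = 1/(6*(-665) - 2487) = 1/(-3990 - 2487) = 1/(-6477) = -1/6477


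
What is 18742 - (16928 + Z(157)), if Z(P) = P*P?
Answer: -22835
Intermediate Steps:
Z(P) = P²
18742 - (16928 + Z(157)) = 18742 - (16928 + 157²) = 18742 - (16928 + 24649) = 18742 - 1*41577 = 18742 - 41577 = -22835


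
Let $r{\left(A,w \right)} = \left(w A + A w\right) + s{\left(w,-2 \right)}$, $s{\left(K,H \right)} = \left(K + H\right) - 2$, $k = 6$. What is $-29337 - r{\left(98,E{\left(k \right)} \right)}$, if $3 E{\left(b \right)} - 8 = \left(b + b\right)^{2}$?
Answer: $- \frac{117943}{3} \approx -39314.0$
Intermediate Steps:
$E{\left(b \right)} = \frac{8}{3} + \frac{4 b^{2}}{3}$ ($E{\left(b \right)} = \frac{8}{3} + \frac{\left(b + b\right)^{2}}{3} = \frac{8}{3} + \frac{\left(2 b\right)^{2}}{3} = \frac{8}{3} + \frac{4 b^{2}}{3}$)
$s{\left(K,H \right)} = -2 + H + K$ ($s{\left(K,H \right)} = \left(H + K\right) - 2 = -2 + H + K$)
$r{\left(A,w \right)} = -4 + w + 2 A w$ ($r{\left(A,w \right)} = \left(w A + A w\right) - \left(4 - w\right) = \left(A w + A w\right) + \left(-4 + w\right) = 2 A w + \left(-4 + w\right) = -4 + w + 2 A w$)
$-29337 - r{\left(98,E{\left(k \right)} \right)} = -29337 - \left(-4 + \left(\frac{8}{3} + \frac{4 \cdot 6^{2}}{3}\right) + 2 \cdot 98 \left(\frac{8}{3} + \frac{4 \cdot 6^{2}}{3}\right)\right) = -29337 - \left(-4 + \left(\frac{8}{3} + \frac{4}{3} \cdot 36\right) + 2 \cdot 98 \left(\frac{8}{3} + \frac{4}{3} \cdot 36\right)\right) = -29337 - \left(-4 + \left(\frac{8}{3} + 48\right) + 2 \cdot 98 \left(\frac{8}{3} + 48\right)\right) = -29337 - \left(-4 + \frac{152}{3} + 2 \cdot 98 \cdot \frac{152}{3}\right) = -29337 - \left(-4 + \frac{152}{3} + \frac{29792}{3}\right) = -29337 - \frac{29932}{3} = - \frac{117943}{3}$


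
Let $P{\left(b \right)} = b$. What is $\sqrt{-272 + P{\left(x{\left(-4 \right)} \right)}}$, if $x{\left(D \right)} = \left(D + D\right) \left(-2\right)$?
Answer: $16 i \approx 16.0 i$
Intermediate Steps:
$x{\left(D \right)} = - 4 D$ ($x{\left(D \right)} = 2 D \left(-2\right) = - 4 D$)
$\sqrt{-272 + P{\left(x{\left(-4 \right)} \right)}} = \sqrt{-272 - -16} = \sqrt{-272 + 16} = \sqrt{-256} = 16 i$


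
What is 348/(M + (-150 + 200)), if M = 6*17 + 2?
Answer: 174/77 ≈ 2.2597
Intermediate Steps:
M = 104 (M = 102 + 2 = 104)
348/(M + (-150 + 200)) = 348/(104 + (-150 + 200)) = 348/(104 + 50) = 348/154 = 348*(1/154) = 174/77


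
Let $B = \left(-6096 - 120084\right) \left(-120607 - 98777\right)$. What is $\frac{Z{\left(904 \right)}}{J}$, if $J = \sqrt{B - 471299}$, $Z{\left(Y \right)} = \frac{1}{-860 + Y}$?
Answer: $\frac{\sqrt{27681401821}}{1217981680124} \approx 1.366 \cdot 10^{-7}$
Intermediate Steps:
$B = 27681873120$ ($B = \left(-126180\right) \left(-219384\right) = 27681873120$)
$J = \sqrt{27681401821}$ ($J = \sqrt{27681873120 - 471299} = \sqrt{27681401821} \approx 1.6638 \cdot 10^{5}$)
$\frac{Z{\left(904 \right)}}{J} = \frac{1}{\left(-860 + 904\right) \sqrt{27681401821}} = \frac{\frac{1}{27681401821} \sqrt{27681401821}}{44} = \frac{\sqrt{27681401821}}{1217981680124}$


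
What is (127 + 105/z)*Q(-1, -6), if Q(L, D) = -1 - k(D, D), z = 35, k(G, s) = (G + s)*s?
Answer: -9490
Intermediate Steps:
k(G, s) = s*(G + s)
Q(L, D) = -1 - 2*D² (Q(L, D) = -1 - D*(D + D) = -1 - D*2*D = -1 - 2*D²)
(127 + 105/z)*Q(-1, -6) = (127 + 105/35)*(-1 - 2*(-6)²) = (127 + 105*(1/35))*(-1 - 2*36) = (127 + 3)*(-1 - 72) = 130*(-73) = -9490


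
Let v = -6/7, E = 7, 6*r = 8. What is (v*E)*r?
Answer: -8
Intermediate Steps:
r = 4/3 (r = (⅙)*8 = 4/3 ≈ 1.3333)
v = -6/7 (v = -6*⅐ = -6/7 ≈ -0.85714)
(v*E)*r = -6/7*7*(4/3) = -6*4/3 = -8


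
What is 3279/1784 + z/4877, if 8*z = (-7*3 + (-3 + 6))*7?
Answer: 15963585/8700568 ≈ 1.8348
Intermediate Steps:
z = -63/4 (z = ((-7*3 + (-3 + 6))*7)/8 = ((-21 + 3)*7)/8 = (-18*7)/8 = (⅛)*(-126) = -63/4 ≈ -15.750)
3279/1784 + z/4877 = 3279/1784 - 63/4/4877 = 3279*(1/1784) - 63/4*1/4877 = 3279/1784 - 63/19508 = 15963585/8700568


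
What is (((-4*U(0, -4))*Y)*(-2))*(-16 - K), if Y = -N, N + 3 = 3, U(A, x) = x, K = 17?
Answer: 0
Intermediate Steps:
N = 0 (N = -3 + 3 = 0)
Y = 0 (Y = -1*0 = 0)
(((-4*U(0, -4))*Y)*(-2))*(-16 - K) = ((-4*(-4)*0)*(-2))*(-16 - 1*17) = ((16*0)*(-2))*(-16 - 17) = (0*(-2))*(-33) = 0*(-33) = 0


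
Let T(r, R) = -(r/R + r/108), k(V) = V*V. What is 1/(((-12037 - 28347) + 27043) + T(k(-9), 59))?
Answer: -236/3148977 ≈ -7.4945e-5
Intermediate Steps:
k(V) = V**2
T(r, R) = -r/108 - r/R (T(r, R) = -(r/R + r*(1/108)) = -(r/R + r/108) = -(r/108 + r/R) = -r/108 - r/R)
1/(((-12037 - 28347) + 27043) + T(k(-9), 59)) = 1/(((-12037 - 28347) + 27043) + (-1/108*(-9)**2 - 1*(-9)**2/59)) = 1/((-40384 + 27043) + (-1/108*81 - 1*81*1/59)) = 1/(-13341 + (-3/4 - 81/59)) = 1/(-13341 - 501/236) = 1/(-3148977/236) = -236/3148977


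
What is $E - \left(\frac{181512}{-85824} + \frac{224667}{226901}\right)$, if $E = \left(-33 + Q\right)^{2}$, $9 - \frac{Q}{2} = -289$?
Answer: $\frac{85729639232605}{270465992} \approx 3.1697 \cdot 10^{5}$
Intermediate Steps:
$Q = 596$ ($Q = 18 - -578 = 18 + 578 = 596$)
$E = 316969$ ($E = \left(-33 + 596\right)^{2} = 563^{2} = 316969$)
$E - \left(\frac{181512}{-85824} + \frac{224667}{226901}\right) = 316969 - \left(\frac{181512}{-85824} + \frac{224667}{226901}\right) = 316969 - \left(181512 \left(- \frac{1}{85824}\right) + 224667 \cdot \frac{1}{226901}\right) = 316969 - \left(- \frac{2521}{1192} + \frac{224667}{226901}\right) = 316969 - - \frac{304214357}{270465992} = 316969 + \frac{304214357}{270465992} = \frac{85729639232605}{270465992}$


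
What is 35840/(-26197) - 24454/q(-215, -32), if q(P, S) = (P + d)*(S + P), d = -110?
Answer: -3517677438/2102964175 ≈ -1.6727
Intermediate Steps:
q(P, S) = (-110 + P)*(P + S) (q(P, S) = (P - 110)*(S + P) = (-110 + P)*(P + S))
35840/(-26197) - 24454/q(-215, -32) = 35840/(-26197) - 24454/((-215)**2 - 110*(-215) - 110*(-32) - 215*(-32)) = 35840*(-1/26197) - 24454/(46225 + 23650 + 3520 + 6880) = -35840/26197 - 24454/80275 = -3517677438/2102964175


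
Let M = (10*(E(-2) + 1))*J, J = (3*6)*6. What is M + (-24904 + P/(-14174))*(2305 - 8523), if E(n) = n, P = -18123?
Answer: 1097379722897/7087 ≈ 1.5484e+8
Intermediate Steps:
J = 108 (J = 18*6 = 108)
M = -1080 (M = (10*(-2 + 1))*108 = (10*(-1))*108 = -10*108 = -1080)
M + (-24904 + P/(-14174))*(2305 - 8523) = -1080 + (-24904 - 18123/(-14174))*(2305 - 8523) = -1080 + (-24904 - 18123*(-1/14174))*(-6218) = -1080 + (-24904 + 18123/14174)*(-6218) = -1080 - 352971173/14174*(-6218) = -1080 + 1097387376857/7087 = 1097379722897/7087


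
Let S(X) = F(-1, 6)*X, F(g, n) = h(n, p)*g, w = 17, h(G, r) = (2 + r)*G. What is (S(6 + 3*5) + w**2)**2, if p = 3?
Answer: 116281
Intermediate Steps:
h(G, r) = G*(2 + r)
F(g, n) = 5*g*n (F(g, n) = (n*(2 + 3))*g = (n*5)*g = (5*n)*g = 5*g*n)
S(X) = -30*X (S(X) = (5*(-1)*6)*X = -30*X)
(S(6 + 3*5) + w**2)**2 = (-30*(6 + 3*5) + 17**2)**2 = (-30*(6 + 15) + 289)**2 = (-30*21 + 289)**2 = (-630 + 289)**2 = (-341)**2 = 116281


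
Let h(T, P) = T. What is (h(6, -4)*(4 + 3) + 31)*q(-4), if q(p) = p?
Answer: -292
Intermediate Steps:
(h(6, -4)*(4 + 3) + 31)*q(-4) = (6*(4 + 3) + 31)*(-4) = (6*7 + 31)*(-4) = (42 + 31)*(-4) = 73*(-4) = -292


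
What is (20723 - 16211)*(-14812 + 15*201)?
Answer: -53228064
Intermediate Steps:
(20723 - 16211)*(-14812 + 15*201) = 4512*(-14812 + 3015) = 4512*(-11797) = -53228064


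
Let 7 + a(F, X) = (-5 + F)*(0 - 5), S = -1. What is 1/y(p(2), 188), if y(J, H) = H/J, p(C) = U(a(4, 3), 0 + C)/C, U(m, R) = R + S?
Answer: 1/376 ≈ 0.0026596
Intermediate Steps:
a(F, X) = 18 - 5*F (a(F, X) = -7 + (-5 + F)*(0 - 5) = -7 + (-5 + F)*(-5) = -7 + (25 - 5*F) = 18 - 5*F)
U(m, R) = -1 + R (U(m, R) = R - 1 = -1 + R)
p(C) = (-1 + C)/C (p(C) = (-1 + (0 + C))/C = (-1 + C)/C)
1/y(p(2), 188) = 1/(188/(((-1 + 2)/2))) = 1/(188/(((½)*1))) = 1/(188/(½)) = 1/(188*2) = 1/376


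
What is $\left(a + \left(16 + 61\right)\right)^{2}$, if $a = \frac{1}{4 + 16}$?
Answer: $\frac{2374681}{400} \approx 5936.7$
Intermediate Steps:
$a = \frac{1}{20} \approx 0.05$
$\left(a + \left(16 + 61\right)\right)^{2} = \left(\frac{1}{20} + \left(16 + 61\right)\right)^{2} = \left(\frac{1}{20} + 77\right)^{2} = \left(\frac{1541}{20}\right)^{2} = \frac{2374681}{400}$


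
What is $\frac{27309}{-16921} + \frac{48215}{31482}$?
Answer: $- \frac{43895923}{532706922} \approx -0.082402$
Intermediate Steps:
$\frac{27309}{-16921} + \frac{48215}{31482} = 27309 \left(- \frac{1}{16921}\right) + 48215 \cdot \frac{1}{31482} = - \frac{27309}{16921} + \frac{48215}{31482} = - \frac{43895923}{532706922}$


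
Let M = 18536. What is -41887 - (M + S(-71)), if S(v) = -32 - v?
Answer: -60462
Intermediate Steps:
-41887 - (M + S(-71)) = -41887 - (18536 + (-32 - 1*(-71))) = -41887 - (18536 + (-32 + 71)) = -41887 - (18536 + 39) = -41887 - 1*18575 = -41887 - 18575 = -60462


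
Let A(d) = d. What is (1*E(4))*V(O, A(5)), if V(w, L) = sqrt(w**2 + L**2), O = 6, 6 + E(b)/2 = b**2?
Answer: 20*sqrt(61) ≈ 156.21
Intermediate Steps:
E(b) = -12 + 2*b**2
V(w, L) = sqrt(L**2 + w**2)
(1*E(4))*V(O, A(5)) = (1*(-12 + 2*4**2))*sqrt(5**2 + 6**2) = (1*(-12 + 2*16))*sqrt(25 + 36) = (1*(-12 + 32))*sqrt(61) = (1*20)*sqrt(61) = 20*sqrt(61)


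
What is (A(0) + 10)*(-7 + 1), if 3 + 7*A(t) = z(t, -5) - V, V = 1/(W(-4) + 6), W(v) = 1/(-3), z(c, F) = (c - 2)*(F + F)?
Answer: -8856/119 ≈ -74.420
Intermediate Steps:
z(c, F) = 2*F*(-2 + c) (z(c, F) = (-2 + c)*(2*F) = 2*F*(-2 + c))
W(v) = -1/3
V = 3/17 (V = 1/(-1/3 + 6) = 1/(17/3) = 3/17 ≈ 0.17647)
A(t) = 286/119 - 10*t/7 (A(t) = -3/7 + (2*(-5)*(-2 + t) - 1*3/17)/7 = -3/7 + ((20 - 10*t) - 3/17)/7 = -3/7 + (337/17 - 10*t)/7 = -3/7 + (337/119 - 10*t/7) = 286/119 - 10*t/7)
(A(0) + 10)*(-7 + 1) = ((286/119 - 10/7*0) + 10)*(-7 + 1) = ((286/119 + 0) + 10)*(-6) = (286/119 + 10)*(-6) = (1476/119)*(-6) = -8856/119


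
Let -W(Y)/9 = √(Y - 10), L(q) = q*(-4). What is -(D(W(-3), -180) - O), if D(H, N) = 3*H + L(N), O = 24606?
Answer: 23886 + 27*I*√13 ≈ 23886.0 + 97.35*I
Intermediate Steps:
L(q) = -4*q
W(Y) = -9*√(-10 + Y) (W(Y) = -9*√(Y - 10) = -9*√(-10 + Y))
D(H, N) = -4*N + 3*H (D(H, N) = 3*H - 4*N = -4*N + 3*H)
-(D(W(-3), -180) - O) = -((-4*(-180) + 3*(-9*√(-10 - 3))) - 1*24606) = -((720 + 3*(-9*I*√13)) - 24606) = -((720 - 27*I*√13) - 24606) = -(-23886 - 27*I*√13) = 23886 + 27*I*√13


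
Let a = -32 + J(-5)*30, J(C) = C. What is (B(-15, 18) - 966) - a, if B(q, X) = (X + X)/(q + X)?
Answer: -772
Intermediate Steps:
B(q, X) = 2*X/(X + q) (B(q, X) = (2*X)/(X + q) = 2*X/(X + q))
a = -182 (a = -32 - 5*30 = -32 - 150 = -182)
(B(-15, 18) - 966) - a = (2*18/(18 - 15) - 966) - 1*(-182) = (2*18/3 - 966) + 182 = (2*18*(1/3) - 966) + 182 = (12 - 966) + 182 = -954 + 182 = -772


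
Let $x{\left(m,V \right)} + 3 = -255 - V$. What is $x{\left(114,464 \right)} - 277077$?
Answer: $-277799$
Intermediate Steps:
$x{\left(m,V \right)} = -258 - V$ ($x{\left(m,V \right)} = -3 - \left(255 + V\right) = -258 - V$)
$x{\left(114,464 \right)} - 277077 = \left(-258 - 464\right) - 277077 = -722 - 277077 = -277799$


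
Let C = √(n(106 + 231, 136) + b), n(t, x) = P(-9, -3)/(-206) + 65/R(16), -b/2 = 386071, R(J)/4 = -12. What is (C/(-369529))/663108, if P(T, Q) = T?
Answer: -I*√1179600246843/302866518259152 ≈ -3.586e-9*I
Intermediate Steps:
R(J) = -48 (R(J) = 4*(-12) = -48)
b = -772142 (b = -2*386071 = -772142)
n(t, x) = -6479/4944 (n(t, x) = -9/(-206) + 65/(-48) = -9*(-1/206) + 65*(-1/48) = 9/206 - 65/48 = -6479/4944)
C = I*√1179600246843/1236 (C = √(-6479/4944 - 772142) = √(-3817476527/4944) = I*√1179600246843/1236 ≈ 878.72*I)
(C/(-369529))/663108 = ((I*√1179600246843/1236)/(-369529))/663108 = ((I*√1179600246843/1236)*(-1/369529))*(1/663108) = -I*√1179600246843/456737844*(1/663108) = -I*√1179600246843/302866518259152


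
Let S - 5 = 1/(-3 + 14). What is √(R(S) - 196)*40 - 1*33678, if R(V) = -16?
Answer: -33678 + 80*I*√53 ≈ -33678.0 + 582.41*I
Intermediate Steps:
S = 56/11 (S = 5 + 1/(-3 + 14) = 5 + 1/11 = 56/11 ≈ 5.0909)
√(R(S) - 196)*40 - 1*33678 = √(-16 - 196)*40 - 1*33678 = √(-212)*40 - 33678 = (2*I*√53)*40 - 33678 = 80*I*√53 - 33678 = -33678 + 80*I*√53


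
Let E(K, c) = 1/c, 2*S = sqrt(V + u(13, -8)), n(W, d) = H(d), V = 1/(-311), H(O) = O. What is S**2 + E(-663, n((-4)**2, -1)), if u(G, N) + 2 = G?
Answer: 544/311 ≈ 1.7492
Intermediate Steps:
u(G, N) = -2 + G
V = -1/311 ≈ -0.0032154
n(W, d) = d
S = 3*sqrt(29545)/311 (S = sqrt(-1/311 + (-2 + 13))/2 = sqrt(-1/311 + 11)/2 = sqrt(3420/311)/2 = (6*sqrt(29545)/311)/2 = 3*sqrt(29545)/311 ≈ 1.6581)
S**2 + E(-663, n((-4)**2, -1)) = (3*sqrt(29545)/311)**2 + 1/(-1) = 855/311 - 1 = 544/311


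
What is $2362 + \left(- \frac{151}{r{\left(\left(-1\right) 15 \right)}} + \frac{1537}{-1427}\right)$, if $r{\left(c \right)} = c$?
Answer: $\frac{50751032}{21405} \approx 2371.0$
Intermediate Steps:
$2362 + \left(- \frac{151}{r{\left(\left(-1\right) 15 \right)}} + \frac{1537}{-1427}\right) = 2362 + \left(- \frac{151}{\left(-1\right) 15} + \frac{1537}{-1427}\right) = 2362 - \left(\frac{1537}{1427} + \frac{151}{-15}\right) = 2362 - - \frac{192422}{21405} = 2362 + \left(\frac{151}{15} - \frac{1537}{1427}\right) = 2362 + \frac{192422}{21405} = \frac{50751032}{21405}$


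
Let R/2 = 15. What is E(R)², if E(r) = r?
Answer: 900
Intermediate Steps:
R = 30 (R = 2*15 = 30)
E(R)² = 30² = 900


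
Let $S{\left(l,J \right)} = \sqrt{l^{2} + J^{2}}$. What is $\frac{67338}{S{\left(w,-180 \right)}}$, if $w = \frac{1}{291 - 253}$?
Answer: $\frac{2558844 \sqrt{46785601}}{46785601} \approx 374.1$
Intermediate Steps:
$w = \frac{1}{38} \approx 0.026316$
$S{\left(l,J \right)} = \sqrt{J^{2} + l^{2}}$
$\frac{67338}{S{\left(w,-180 \right)}} = \frac{67338}{\sqrt{\left(-180\right)^{2} + \left(\frac{1}{38}\right)^{2}}} = \frac{67338}{\sqrt{32400 + \frac{1}{1444}}} = \frac{67338}{\sqrt{\frac{46785601}{1444}}} = \frac{67338}{\frac{1}{38} \sqrt{46785601}} = 67338 \frac{38 \sqrt{46785601}}{46785601} = \frac{2558844 \sqrt{46785601}}{46785601}$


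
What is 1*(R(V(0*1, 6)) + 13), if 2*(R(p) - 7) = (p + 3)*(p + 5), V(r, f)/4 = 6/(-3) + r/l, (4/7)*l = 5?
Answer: 55/2 ≈ 27.500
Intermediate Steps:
l = 35/4 (l = (7/4)*5 = 35/4 ≈ 8.7500)
V(r, f) = -8 + 16*r/35 (V(r, f) = 4*(6/(-3) + r/(35/4)) = 4*(6*(-⅓) + r*(4/35)) = 4*(-2 + 4*r/35) = -8 + 16*r/35)
R(p) = 7 + (3 + p)*(5 + p)/2 (R(p) = 7 + ((p + 3)*(p + 5))/2 = 7 + ((3 + p)*(5 + p))/2 = 7 + (3 + p)*(5 + p)/2)
1*(R(V(0*1, 6)) + 13) = 1*((29/2 + (-8 + 16*(0*1)/35)²/2 + 4*(-8 + 16*(0*1)/35)) + 13) = 1*((29/2 + (-8 + (16/35)*0)²/2 + 4*(-8 + (16/35)*0)) + 13) = 1*((29/2 + (-8 + 0)²/2 + 4*(-8 + 0)) + 13) = 1*((29/2 + (½)*(-8)² + 4*(-8)) + 13) = 1*((29/2 + (½)*64 - 32) + 13) = 1*((29/2 + 32 - 32) + 13) = 1*(29/2 + 13) = 1*(55/2) = 55/2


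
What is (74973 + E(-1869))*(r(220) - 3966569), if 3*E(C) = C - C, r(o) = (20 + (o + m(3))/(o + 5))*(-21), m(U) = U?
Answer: -7435465668376/25 ≈ -2.9742e+11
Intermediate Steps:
r(o) = -420 - 21*(3 + o)/(5 + o) (r(o) = (20 + (o + 3)/(o + 5))*(-21) = (20 + (3 + o)/(5 + o))*(-21) = -420 - 21*(3 + o)/(5 + o))
E(C) = 0 (E(C) = (C - C)/3 = (⅓)*0 = 0)
(74973 + E(-1869))*(r(220) - 3966569) = (74973 + 0)*(21*(-103 - 21*220)/(5 + 220) - 3966569) = 74973*(21*(-103 - 4620)/225 - 3966569) = 74973*(21*(1/225)*(-4723) - 3966569) = 74973*(-33061/75 - 3966569) = 74973*(-297525736/75) = -7435465668376/25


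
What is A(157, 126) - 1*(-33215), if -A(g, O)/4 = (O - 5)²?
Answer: -25349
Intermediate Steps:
A(g, O) = -4*(-5 + O)² (A(g, O) = -4*(O - 5)² = -4*(-5 + O)²)
A(157, 126) - 1*(-33215) = -4*(-5 + 126)² - 1*(-33215) = -4*121² + 33215 = -4*14641 + 33215 = -58564 + 33215 = -25349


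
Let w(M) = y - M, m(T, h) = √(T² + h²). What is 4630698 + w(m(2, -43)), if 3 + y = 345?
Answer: 4631040 - √1853 ≈ 4.6310e+6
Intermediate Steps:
y = 342 (y = -3 + 345 = 342)
w(M) = 342 - M
4630698 + w(m(2, -43)) = 4630698 + (342 - √(2² + (-43)²)) = 4630698 + (342 - √(4 + 1849)) = 4630698 + (342 - √1853) = 4631040 - √1853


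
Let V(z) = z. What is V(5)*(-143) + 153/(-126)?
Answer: -10027/14 ≈ -716.21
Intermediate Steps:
V(5)*(-143) + 153/(-126) = 5*(-143) + 153/(-126) = -715 + 153*(-1/126) = -715 - 17/14 = -10027/14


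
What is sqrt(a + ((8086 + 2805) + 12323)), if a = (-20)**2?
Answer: sqrt(23614) ≈ 153.67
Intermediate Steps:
a = 400
sqrt(a + ((8086 + 2805) + 12323)) = sqrt(400 + ((8086 + 2805) + 12323)) = sqrt(400 + (10891 + 12323)) = sqrt(400 + 23214) = sqrt(23614)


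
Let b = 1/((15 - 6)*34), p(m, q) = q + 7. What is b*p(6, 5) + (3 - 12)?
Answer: -457/51 ≈ -8.9608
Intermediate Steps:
p(m, q) = 7 + q
b = 1/306 (b = (1/34)/9 = (⅑)*(1/34) = 1/306 ≈ 0.0032680)
b*p(6, 5) + (3 - 12) = (7 + 5)/306 + (3 - 12) = (1/306)*12 - 9 = 2/51 - 9 = -457/51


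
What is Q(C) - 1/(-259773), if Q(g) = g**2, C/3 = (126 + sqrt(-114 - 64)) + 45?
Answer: 67948044292/259773 + 3078*I*sqrt(178) ≈ 2.6157e+5 + 41066.0*I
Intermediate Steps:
C = 513 + 3*I*sqrt(178) (C = 3*((126 + sqrt(-114 - 64)) + 45) = 3*((126 + sqrt(-178)) + 45) = 3*((126 + I*sqrt(178)) + 45) = 3*(171 + I*sqrt(178)) = 513 + 3*I*sqrt(178) ≈ 513.0 + 40.025*I)
Q(C) - 1/(-259773) = (513 + 3*I*sqrt(178))**2 - 1/(-259773) = (513 + 3*I*sqrt(178))**2 - 1*(-1/259773) = (513 + 3*I*sqrt(178))**2 + 1/259773 = 1/259773 + (513 + 3*I*sqrt(178))**2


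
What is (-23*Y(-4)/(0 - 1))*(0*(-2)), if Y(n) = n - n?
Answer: 0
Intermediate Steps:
Y(n) = 0
(-23*Y(-4)/(0 - 1))*(0*(-2)) = (-0/(0 - 1))*(0*(-2)) = -0/(-1)*0 = -0*(-1)*0 = -23*0*0 = 0*0 = 0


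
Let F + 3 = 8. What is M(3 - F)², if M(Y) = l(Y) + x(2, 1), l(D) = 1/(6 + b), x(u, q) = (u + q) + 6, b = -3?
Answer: 784/9 ≈ 87.111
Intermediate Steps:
F = 5 (F = -3 + 8 = 5)
x(u, q) = 6 + q + u (x(u, q) = (q + u) + 6 = 6 + q + u)
l(D) = ⅓ (l(D) = 1/(6 - 3) = 1/3 = ⅓)
M(Y) = 28/3 (M(Y) = ⅓ + (6 + 1 + 2) = ⅓ + 9 = 28/3)
M(3 - F)² = (28/3)² = 784/9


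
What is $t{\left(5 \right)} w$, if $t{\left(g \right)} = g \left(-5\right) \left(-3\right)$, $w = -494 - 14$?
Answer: $-38100$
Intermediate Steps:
$w = -508$
$t{\left(g \right)} = 15 g$ ($t{\left(g \right)} = - 5 g \left(-3\right) = 15 g$)
$t{\left(5 \right)} w = 15 \cdot 5 \left(-508\right) = 75 \left(-508\right) = -38100$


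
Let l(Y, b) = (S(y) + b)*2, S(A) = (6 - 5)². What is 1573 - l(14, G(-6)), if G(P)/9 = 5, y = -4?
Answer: 1481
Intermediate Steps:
G(P) = 45 (G(P) = 9*5 = 45)
S(A) = 1 (S(A) = 1² = 1)
l(Y, b) = 2 + 2*b (l(Y, b) = (1 + b)*2 = 2 + 2*b)
1573 - l(14, G(-6)) = 1573 - (2 + 2*45) = 1573 - (2 + 90) = 1573 - 1*92 = 1573 - 92 = 1481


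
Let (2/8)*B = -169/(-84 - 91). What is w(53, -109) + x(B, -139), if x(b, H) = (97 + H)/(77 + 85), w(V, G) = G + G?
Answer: -5893/27 ≈ -218.26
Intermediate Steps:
w(V, G) = 2*G
B = 676/175 (B = 4*(-169/(-84 - 91)) = 4*(-169/(-175)) = 4*(-169*(-1/175)) = 4*(169/175) = 676/175 ≈ 3.8629)
x(b, H) = 97/162 + H/162 (x(b, H) = (97 + H)/162 = (97 + H)*(1/162) = 97/162 + H/162)
w(53, -109) + x(B, -139) = 2*(-109) + (97/162 + (1/162)*(-139)) = -218 + (97/162 - 139/162) = -218 - 7/27 = -5893/27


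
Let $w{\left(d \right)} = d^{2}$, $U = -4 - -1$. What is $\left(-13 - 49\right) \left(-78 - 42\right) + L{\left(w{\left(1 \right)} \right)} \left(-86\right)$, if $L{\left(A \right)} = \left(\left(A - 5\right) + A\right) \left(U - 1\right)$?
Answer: $6408$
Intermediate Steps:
$U = -3$ ($U = -4 + 1 = -3$)
$L{\left(A \right)} = 20 - 8 A$ ($L{\left(A \right)} = \left(\left(A - 5\right) + A\right) \left(-3 - 1\right) = \left(\left(-5 + A\right) + A\right) \left(-4\right) = \left(-5 + 2 A\right) \left(-4\right) = 20 - 8 A$)
$\left(-13 - 49\right) \left(-78 - 42\right) + L{\left(w{\left(1 \right)} \right)} \left(-86\right) = \left(-13 - 49\right) \left(-78 - 42\right) + \left(20 - 8 \cdot 1^{2}\right) \left(-86\right) = \left(-62\right) \left(-120\right) + \left(20 - 8\right) \left(-86\right) = 7440 + \left(20 - 8\right) \left(-86\right) = 7440 + 12 \left(-86\right) = 7440 - 1032 = 6408$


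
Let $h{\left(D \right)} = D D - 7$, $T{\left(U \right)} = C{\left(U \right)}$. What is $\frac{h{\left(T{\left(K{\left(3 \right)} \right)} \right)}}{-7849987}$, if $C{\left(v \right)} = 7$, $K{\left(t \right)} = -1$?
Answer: $- \frac{42}{7849987} \approx -5.3503 \cdot 10^{-6}$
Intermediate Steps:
$T{\left(U \right)} = 7$
$h{\left(D \right)} = -7 + D^{2}$ ($h{\left(D \right)} = D^{2} - 7 = -7 + D^{2}$)
$\frac{h{\left(T{\left(K{\left(3 \right)} \right)} \right)}}{-7849987} = \frac{-7 + 7^{2}}{-7849987} = \left(-7 + 49\right) \left(- \frac{1}{7849987}\right) = 42 \left(- \frac{1}{7849987}\right) = - \frac{42}{7849987}$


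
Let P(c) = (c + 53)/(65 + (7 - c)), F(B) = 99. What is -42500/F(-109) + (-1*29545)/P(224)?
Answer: 432820660/27423 ≈ 15783.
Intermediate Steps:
P(c) = (53 + c)/(72 - c)
-42500/F(-109) + (-1*29545)/P(224) = -42500/99 + (-1*29545)/(((-53 - 1*224)/(-72 + 224))) = -42500*1/99 - 29545*152/(-53 - 224) = -42500/99 - 29545/((1/152)*(-277)) = -42500/99 - 29545/(-277/152) = -42500/99 - 29545*(-152/277) = -42500/99 + 4490840/277 = 432820660/27423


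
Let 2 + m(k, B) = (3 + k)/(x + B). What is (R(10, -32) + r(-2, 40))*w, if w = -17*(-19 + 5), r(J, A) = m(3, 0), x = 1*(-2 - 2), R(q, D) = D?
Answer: -8449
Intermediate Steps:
x = -4 (x = 1*(-4) = -4)
m(k, B) = -2 + (3 + k)/(-4 + B)
r(J, A) = -7/2 (r(J, A) = (11 + 3 - 2*0)/(-4 + 0) = (11 + 3 + 0)/(-4) = -¼*14 = -7/2)
w = 238 (w = -17*(-14) = 238)
(R(10, -32) + r(-2, 40))*w = (-32 - 7/2)*238 = -71/2*238 = -8449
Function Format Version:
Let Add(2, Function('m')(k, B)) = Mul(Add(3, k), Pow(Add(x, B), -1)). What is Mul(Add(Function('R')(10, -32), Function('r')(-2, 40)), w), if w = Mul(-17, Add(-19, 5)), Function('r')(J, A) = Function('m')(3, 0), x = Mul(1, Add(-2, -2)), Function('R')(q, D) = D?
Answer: -8449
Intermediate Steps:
x = -4 (x = Mul(1, -4) = -4)
Function('m')(k, B) = Add(-2, Mul(Pow(Add(-4, B), -1), Add(3, k))) (Function('m')(k, B) = Add(-2, Mul(Add(3, k), Pow(Add(-4, B), -1))) = Add(-2, Mul(Pow(Add(-4, B), -1), Add(3, k))))
Function('r')(J, A) = Rational(-7, 2) (Function('r')(J, A) = Mul(Pow(Add(-4, 0), -1), Add(11, 3, Mul(-2, 0))) = Mul(Pow(-4, -1), Add(11, 3, 0)) = Mul(Rational(-1, 4), 14) = Rational(-7, 2))
w = 238 (w = Mul(-17, -14) = 238)
Mul(Add(Function('R')(10, -32), Function('r')(-2, 40)), w) = Mul(Add(-32, Rational(-7, 2)), 238) = Mul(Rational(-71, 2), 238) = -8449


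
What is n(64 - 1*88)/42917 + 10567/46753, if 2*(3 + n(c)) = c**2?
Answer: 66689792/286642643 ≈ 0.23266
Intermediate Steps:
n(c) = -3 + c**2/2
n(64 - 1*88)/42917 + 10567/46753 = (-3 + (64 - 1*88)**2/2)/42917 + 10567/46753 = (-3 + (64 - 88)**2/2)*(1/42917) + 10567*(1/46753) = (-3 + (1/2)*(-24)**2)*(1/42917) + 10567/46753 = (-3 + (1/2)*576)*(1/42917) + 10567/46753 = (-3 + 288)*(1/42917) + 10567/46753 = 285*(1/42917) + 10567/46753 = 285/42917 + 10567/46753 = 66689792/286642643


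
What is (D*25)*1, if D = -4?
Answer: -100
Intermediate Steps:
(D*25)*1 = -4*25*1 = -100*1 = -100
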